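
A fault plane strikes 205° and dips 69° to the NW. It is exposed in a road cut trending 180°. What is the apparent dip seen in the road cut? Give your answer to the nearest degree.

The section lies 25° from the strike.
tan(apparent dip) = tan 69° · sin 25° = 1.1010
α = arctan(1.1010) = 47.75°

48°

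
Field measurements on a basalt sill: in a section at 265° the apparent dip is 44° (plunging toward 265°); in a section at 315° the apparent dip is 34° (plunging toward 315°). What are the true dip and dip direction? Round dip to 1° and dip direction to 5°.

The two traces are lines in the plane: v₁ = (sin 265°·cos 44°, cos 265°·cos 44°, −sin 44°), v₂ = (sin 315°·cos 34°, cos 315°·cos 34°, −sin 34°).
n = v₁ × v₂ = (-0.442, -0.007, 0.457) (taken with n_z > 0).
Dip δ = arctan(|n_h|/n_z) = arctan(0.442/0.457) = 44.1°.
The horizontal component of n points toward azimuth atan2(n_x, n_y) = 269°, the dip direction.

true dip 44°, dip direction 270°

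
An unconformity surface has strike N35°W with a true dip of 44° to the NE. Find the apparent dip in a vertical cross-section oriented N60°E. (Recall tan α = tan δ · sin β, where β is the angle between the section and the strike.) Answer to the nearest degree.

The strike is N35°W and the section trends N60°E; the acute angle between them is β = 85°.
tan(apparent dip) = tan 44° · sin 85° = 0.9620
α = arctan(0.9620) = 43.89°

44°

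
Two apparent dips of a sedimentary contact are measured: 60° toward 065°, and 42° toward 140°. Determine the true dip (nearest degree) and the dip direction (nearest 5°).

true dip 61°, dip direction 080°

Represent each trace as a vector plunging at its apparent dip toward its trend (east-north-up frame): v₁ = (0.453, 0.211, -0.866), v₂ = (0.478, -0.569, -0.669).
n = v₁ × v₂ = (0.634, 0.110, 0.359) (taken with n_z > 0).
True dip = arccos(n_z / |n|) = arccos(0.4868) = 60.9°.
The horizontal component of n points toward azimuth atan2(n_x, n_y) = 80°, the dip direction.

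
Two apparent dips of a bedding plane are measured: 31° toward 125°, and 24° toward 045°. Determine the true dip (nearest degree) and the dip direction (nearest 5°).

true dip 35°, dip direction 095°

The two traces are lines in the plane: v₁ = (sin 125°·cos 31°, cos 125°·cos 31°, −sin 31°), v₂ = (sin 45°·cos 24°, cos 45°·cos 24°, −sin 24°).
Cross product v₁ × v₂ gives the pole to the plane: n ∝ (0.533, -0.047, 0.771).
tan δ = √(n_x²+n_y²)/n_z = 0.535/0.771, so δ = 34.7°.
The horizontal component of n points toward azimuth atan2(n_x, n_y) = 95°, the dip direction.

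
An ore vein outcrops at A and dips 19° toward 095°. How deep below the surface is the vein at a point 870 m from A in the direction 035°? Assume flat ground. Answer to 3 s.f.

150 m

The hole lies 60° from the dip direction, so the down-dip offset is 870 × cos 60° = 435.00 m.
Depth = down-dip offset × tan(dip) = 435.00 × tan 19° = 435.00 × 0.3443
Depth = 149.78 m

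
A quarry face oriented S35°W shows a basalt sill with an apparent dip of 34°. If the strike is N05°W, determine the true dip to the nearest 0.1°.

46.4°

β = acute angle between strike N05°W and section S35°W = 40°.
tan(true dip) = tan 34° / sin 40° = 1.0493
δ = arctan(1.0493) = 46.38°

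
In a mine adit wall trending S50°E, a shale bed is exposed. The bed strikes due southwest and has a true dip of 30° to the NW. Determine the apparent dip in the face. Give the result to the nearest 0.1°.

Angle between strike (due southwest) and section (S50°E): β = 85°.
tan(apparent dip) = tan 30° · sin 85° = 0.5752
apparent dip = arctan 0.5752 = 29.91°

29.9°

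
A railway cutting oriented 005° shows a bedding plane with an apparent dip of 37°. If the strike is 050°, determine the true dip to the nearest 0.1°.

46.8°

β = acute angle between strike 050° and section 005° = 45°.
tan(true dip) = tan 37° / sin 45° = 1.0657
δ = arctan(1.0657) = 46.82°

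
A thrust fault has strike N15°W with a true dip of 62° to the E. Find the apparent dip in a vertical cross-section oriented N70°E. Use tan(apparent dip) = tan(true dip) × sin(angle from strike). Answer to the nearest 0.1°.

The strike is N15°W and the section trends N70°E; the acute angle between them is β = 85°.
tan α = tan 62° × sin 85° = 1.8807 × 0.9962 = 1.8736
α = arctan(1.8736) = 61.91°

61.9°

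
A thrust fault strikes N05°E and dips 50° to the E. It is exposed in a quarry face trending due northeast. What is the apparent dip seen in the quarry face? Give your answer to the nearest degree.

The section lies 40° from the strike.
tan α = tan 50° × sin 40° = 1.1918 × 0.6428 = 0.7660
apparent dip = arctan 0.7660 = 37.45°

37°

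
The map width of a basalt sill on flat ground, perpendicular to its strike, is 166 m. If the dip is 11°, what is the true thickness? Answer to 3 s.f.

31.7 m

True thickness t = w · sin(dip) = 166 × sin 11°
t = 166 × 0.1908 = 31.674 m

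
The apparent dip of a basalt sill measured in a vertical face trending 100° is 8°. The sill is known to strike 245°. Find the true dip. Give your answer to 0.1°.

The section is 35° from the strike.
tan δ = tan α / sin β = tan 8° / sin 35° = 0.1405 / 0.5736 = 0.2450
δ = arctan(0.2450) = 13.77°

13.8°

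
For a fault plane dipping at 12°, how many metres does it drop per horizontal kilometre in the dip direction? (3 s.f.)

213 m

drop per km = 1000 × tan 12° = 1000 × 0.2126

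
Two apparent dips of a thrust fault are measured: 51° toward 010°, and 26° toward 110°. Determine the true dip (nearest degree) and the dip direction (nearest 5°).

true dip 55°, dip direction 040°

Each apparent-dip line lies in the plane. As unit vectors (x east, y north, z up), v₁ plunges 51°→010° and v₂ plunges 26°→110°.
n = v₁ × v₂ = (0.511, 0.608, 0.557) (taken with n_z > 0).
Dip δ = arctan(|n_h|/n_z) = arctan(0.794/0.557) = 55.0°.
Dip direction = atan2(0.511, 0.608) = 40° (azimuth of n's horizontal projection).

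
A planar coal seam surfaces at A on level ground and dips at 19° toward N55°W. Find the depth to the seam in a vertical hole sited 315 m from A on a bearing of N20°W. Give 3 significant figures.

The hole lies 35° from the dip direction, so the down-dip offset is 315 × cos 35° = 258.03 m.
Depth = down-dip offset × tan(dip) = 258.03 × tan 19° = 258.03 × 0.3443
Depth = 88.85 m

88.8 m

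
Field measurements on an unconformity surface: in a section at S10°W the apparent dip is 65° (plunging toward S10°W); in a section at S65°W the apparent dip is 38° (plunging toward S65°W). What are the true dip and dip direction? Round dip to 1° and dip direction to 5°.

Represent each trace as a vector plunging at its apparent dip toward its trend (east-north-up frame): v₁ = (-0.073, -0.416, -0.906), v₂ = (-0.714, -0.333, -0.616).
n = v₁ × v₂ = (0.046, -0.602, 0.273) (taken with n_z > 0).
Dip δ = arctan(|n_h|/n_z) = arctan(0.604/0.273) = 65.7°.
Dip direction = atan2(0.046, -0.602) = 176° (azimuth of n's horizontal projection).

true dip 66°, dip direction 175°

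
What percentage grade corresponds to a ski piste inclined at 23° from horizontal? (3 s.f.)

grade % = 100 × tan 23° = 100 × 0.4245

42.4%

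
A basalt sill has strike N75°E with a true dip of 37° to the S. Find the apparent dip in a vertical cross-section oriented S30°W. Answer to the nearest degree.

28°

The strike is N75°E and the section trends S30°W; the acute angle between them is β = 45°.
tan(apparent dip) = tan 37° · sin 45° = 0.5328
α = arctan(0.5328) = 28.05°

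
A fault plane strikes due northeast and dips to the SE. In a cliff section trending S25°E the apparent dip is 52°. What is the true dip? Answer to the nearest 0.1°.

β = acute angle between strike due northeast and section S25°E = 70°.
tan(true dip) = tan 52° / sin 70° = 1.3621
δ = arctan(1.3621) = 53.72°

53.7°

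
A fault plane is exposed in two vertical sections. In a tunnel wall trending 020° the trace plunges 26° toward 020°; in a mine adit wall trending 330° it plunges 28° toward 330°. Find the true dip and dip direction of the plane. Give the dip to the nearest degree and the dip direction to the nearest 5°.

true dip 29°, dip direction 350°

Represent each trace as a vector plunging at its apparent dip toward its trend (east-north-up frame): v₁ = (0.307, 0.845, -0.438), v₂ = (-0.441, 0.765, -0.469).
Cross product v₁ × v₂ gives the pole to the plane: n ∝ (-0.061, 0.338, 0.608).
True dip = arccos(n_z / |n|) = arccos(0.8707) = 29.5°.
Dip direction = atan2(-0.061, 0.338) = 350° (azimuth of n's horizontal projection).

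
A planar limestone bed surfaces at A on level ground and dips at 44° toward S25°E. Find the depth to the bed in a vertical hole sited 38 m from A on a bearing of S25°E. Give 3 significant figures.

36.7 m

The hole is directly down-dip from the outcrop, so the down-dip offset is 38 m.
Depth = down-dip offset × tan(dip) = 38.00 × tan 44° = 38.00 × 0.9657
Depth = 36.70 m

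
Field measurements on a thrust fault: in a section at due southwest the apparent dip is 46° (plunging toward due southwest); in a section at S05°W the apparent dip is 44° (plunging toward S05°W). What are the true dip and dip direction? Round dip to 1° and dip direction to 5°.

Represent each trace as a vector plunging at its apparent dip toward its trend (east-north-up frame): v₁ = (-0.491, -0.491, -0.719), v₂ = (-0.063, -0.717, -0.695).
n = v₁ × v₂ = (-0.174, -0.296, 0.321) (taken with n_z > 0).
Dip δ = arctan(|n_h|/n_z) = arctan(0.344/0.321) = 46.9°.
The horizontal component of n points toward azimuth atan2(n_x, n_y) = 210°, the dip direction.

true dip 47°, dip direction 210°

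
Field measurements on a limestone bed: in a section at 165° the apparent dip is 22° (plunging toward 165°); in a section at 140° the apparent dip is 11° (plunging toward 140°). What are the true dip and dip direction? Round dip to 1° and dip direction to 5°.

The two traces are lines in the plane: v₁ = (sin 165°·cos 22°, cos 165°·cos 22°, −sin 22°), v₂ = (sin 140°·cos 11°, cos 140°·cos 11°, −sin 11°).
Cross product v₁ × v₂ gives the pole to the plane: n ∝ (-0.111, -0.191, 0.385).
tan δ = √(n_x²+n_y²)/n_z = 0.220/0.385, so δ = 29.8°.
Dip direction = atan2(-0.111, -0.191) = 210° (azimuth of n's horizontal projection).

true dip 30°, dip direction 210°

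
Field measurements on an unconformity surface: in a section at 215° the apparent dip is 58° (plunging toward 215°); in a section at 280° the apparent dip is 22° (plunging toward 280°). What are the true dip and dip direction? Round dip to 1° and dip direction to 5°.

true dip 58°, dip direction 205°

The two traces are lines in the plane: v₁ = (sin 215°·cos 58°, cos 215°·cos 58°, −sin 58°), v₂ = (sin 280°·cos 22°, cos 280°·cos 22°, −sin 22°).
n = v₁ × v₂ = (-0.299, -0.660, 0.445) (taken with n_z > 0).
tan δ = √(n_x²+n_y²)/n_z = 0.725/0.445, so δ = 58.4°.
Dip direction = azimuth of (n_x, n_y) = atan2(-0.299, -0.660) = 204°.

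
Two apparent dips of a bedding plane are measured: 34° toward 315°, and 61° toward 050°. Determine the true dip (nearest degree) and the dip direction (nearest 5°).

true dip 63°, dip direction 025°

The two traces are lines in the plane: v₁ = (sin 315°·cos 34°, cos 315°·cos 34°, −sin 34°), v₂ = (sin 50°·cos 61°, cos 50°·cos 61°, −sin 61°).
The plane normal is n = v₁ × v₂ ∝ (0.338, 0.720, 0.400).
tan δ = √(n_x²+n_y²)/n_z = 0.796/0.400, so δ = 63.3°.
The horizontal component of n points toward azimuth atan2(n_x, n_y) = 25°, the dip direction.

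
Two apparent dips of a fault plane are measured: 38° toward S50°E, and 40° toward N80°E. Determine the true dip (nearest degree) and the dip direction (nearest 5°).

Represent each trace as a vector plunging at its apparent dip toward its trend (east-north-up frame): v₁ = (0.604, -0.507, -0.616), v₂ = (0.754, 0.133, -0.643).
The plane normal is n = v₁ × v₂ ∝ (0.407, -0.076, 0.462).
Dip δ = arctan(|n_h|/n_z) = arctan(0.415/0.462) = 41.9°.
The horizontal component of n points toward azimuth atan2(n_x, n_y) = 101°, the dip direction.

true dip 42°, dip direction 100°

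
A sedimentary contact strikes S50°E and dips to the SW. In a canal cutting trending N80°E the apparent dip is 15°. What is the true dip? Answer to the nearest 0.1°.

The section is 50° from the strike.
tan(true dip) = tan 15° / sin 50° = 0.3498
true dip = arctan 0.3498 = 19.28°

19.3°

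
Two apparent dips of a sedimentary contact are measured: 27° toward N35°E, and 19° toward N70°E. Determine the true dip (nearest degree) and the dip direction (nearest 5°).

true dip 28°, dip direction 020°

Represent each trace as a vector plunging at its apparent dip toward its trend (east-north-up frame): v₁ = (0.511, 0.730, -0.454), v₂ = (0.888, 0.323, -0.326).
The plane normal is n = v₁ × v₂ ∝ (0.091, 0.237, 0.483).
True dip = arccos(n_z / |n|) = arccos(0.8853) = 27.7°.
Dip direction = atan2(0.091, 0.237) = 21° (azimuth of n's horizontal projection).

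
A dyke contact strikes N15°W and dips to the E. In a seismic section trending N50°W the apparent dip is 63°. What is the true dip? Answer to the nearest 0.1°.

73.7°

β = acute angle between strike N15°W and section N50°W = 35°.
tan δ = tan α / sin β = tan 63° / sin 35° = 1.9626 / 0.5736 = 3.4217
true dip = arctan 3.4217 = 73.71°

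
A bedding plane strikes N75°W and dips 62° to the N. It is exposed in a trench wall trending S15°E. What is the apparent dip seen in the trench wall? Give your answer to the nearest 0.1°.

58.5°

The strike is N75°W and the section trends S15°E; the acute angle between them is β = 60°.
tan(apparent dip) = tan 62° · sin 60° = 1.6288
apparent dip = arctan 1.6288 = 58.45°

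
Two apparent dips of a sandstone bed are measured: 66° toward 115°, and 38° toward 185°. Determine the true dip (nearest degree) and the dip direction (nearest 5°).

true dip 66°, dip direction 115°

The two traces are lines in the plane: v₁ = (sin 115°·cos 66°, cos 115°·cos 66°, −sin 66°), v₂ = (sin 185°·cos 38°, cos 185°·cos 38°, −sin 38°).
Cross product v₁ × v₂ gives the pole to the plane: n ∝ (0.611, -0.290, 0.301).
True dip = arccos(n_z / |n|) = arccos(0.4067) = 66.0°.
Dip direction = azimuth of (n_x, n_y) = atan2(0.611, -0.290) = 115°.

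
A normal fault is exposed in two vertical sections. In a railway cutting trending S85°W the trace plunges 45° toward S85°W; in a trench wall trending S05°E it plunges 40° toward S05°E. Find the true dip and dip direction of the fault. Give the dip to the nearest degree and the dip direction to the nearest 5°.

true dip 53°, dip direction 225°

Each apparent-dip line lies in the plane. As unit vectors (x east, y north, z up), v₁ plunges 45°→S85°W and v₂ plunges 40°→S05°E.
n = v₁ × v₂ = (-0.500, -0.500, 0.542) (taken with n_z > 0).
Dip δ = arctan(|n_h|/n_z) = arctan(0.707/0.542) = 52.5°.
Dip direction = azimuth of (n_x, n_y) = atan2(-0.500, -0.500) = 225°.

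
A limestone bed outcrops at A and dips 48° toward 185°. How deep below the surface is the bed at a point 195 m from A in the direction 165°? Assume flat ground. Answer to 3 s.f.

The hole lies 20° from the dip direction, so the down-dip offset is 195 × cos 20° = 183.24 m.
Depth = down-dip offset × tan(dip) = 183.24 × tan 48° = 183.24 × 1.1106
Depth = 203.51 m

204 m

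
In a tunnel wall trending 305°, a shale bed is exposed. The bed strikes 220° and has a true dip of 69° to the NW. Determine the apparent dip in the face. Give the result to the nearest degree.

69°

The strike is 220° and the section trends 305°; the acute angle between them is β = 85°.
tan α = tan 69° × sin 85° = 2.6051 × 0.9962 = 2.5952
α = arctan(2.5952) = 68.93°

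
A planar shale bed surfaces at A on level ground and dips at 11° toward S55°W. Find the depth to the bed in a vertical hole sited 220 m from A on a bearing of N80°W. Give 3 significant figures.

The hole lies 45° from the dip direction, so the down-dip offset is 220 × cos 45° = 155.56 m.
Depth = down-dip offset × tan(dip) = 155.56 × tan 11° = 155.56 × 0.1944
Depth = 30.24 m

30.2 m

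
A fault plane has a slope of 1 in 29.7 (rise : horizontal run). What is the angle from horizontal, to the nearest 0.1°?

1.9°

tan θ = 1/29.7 = 0.0337
θ = arctan(0.0337) = 1.93°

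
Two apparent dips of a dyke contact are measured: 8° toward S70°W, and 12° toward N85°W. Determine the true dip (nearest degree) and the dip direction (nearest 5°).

true dip 14°, dip direction 305°

The two traces are lines in the plane: v₁ = (sin 250°·cos 8°, cos 250°·cos 8°, −sin 8°), v₂ = (sin 275°·cos 12°, cos 275°·cos 12°, −sin 12°).
n = v₁ × v₂ = (-0.082, 0.058, 0.409) (taken with n_z > 0).
Dip δ = arctan(|n_h|/n_z) = arctan(0.101/0.409) = 13.8°.
The horizontal component of n points toward azimuth atan2(n_x, n_y) = 305°, the dip direction.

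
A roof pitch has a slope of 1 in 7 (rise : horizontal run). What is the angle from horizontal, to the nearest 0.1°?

8.1°

tan θ = 1/7 = 0.1429
θ = arctan(0.1429) = 8.13°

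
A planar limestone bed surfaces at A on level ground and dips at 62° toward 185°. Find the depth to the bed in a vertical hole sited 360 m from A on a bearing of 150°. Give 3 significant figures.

555 m

The hole lies 35° from the dip direction, so the down-dip offset is 360 × cos 35° = 294.89 m.
Depth = down-dip offset × tan(dip) = 294.89 × tan 62° = 294.89 × 1.8807
Depth = 554.62 m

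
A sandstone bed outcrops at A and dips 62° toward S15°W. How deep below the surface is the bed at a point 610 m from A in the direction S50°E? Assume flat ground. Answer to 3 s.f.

The hole lies 65° from the dip direction, so the down-dip offset is 610 × cos 65° = 257.80 m.
Depth = down-dip offset × tan(dip) = 257.80 × tan 62° = 257.80 × 1.8807
Depth = 484.85 m

485 m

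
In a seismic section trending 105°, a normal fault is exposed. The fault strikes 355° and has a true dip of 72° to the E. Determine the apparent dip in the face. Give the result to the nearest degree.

Angle between strike (355°) and section (105°): β = 70°.
tan(apparent dip) = tan 72° · sin 70° = 2.8921
α = arctan(2.8921) = 70.93°

71°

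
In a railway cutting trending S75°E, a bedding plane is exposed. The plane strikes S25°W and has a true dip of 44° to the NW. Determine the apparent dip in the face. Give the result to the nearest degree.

44°

The strike is S25°W and the section trends S75°E; the acute angle between them is β = 80°.
tan(apparent dip) = tan 44° · sin 80° = 0.9510
α = arctan(0.9510) = 43.56°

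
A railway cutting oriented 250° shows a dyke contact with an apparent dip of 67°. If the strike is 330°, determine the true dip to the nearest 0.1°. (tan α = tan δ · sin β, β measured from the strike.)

67.3°

β = acute angle between strike 330° and section 250° = 80°.
tan(true dip) = tan 67° / sin 80° = 2.3922
δ = arctan(2.3922) = 67.31°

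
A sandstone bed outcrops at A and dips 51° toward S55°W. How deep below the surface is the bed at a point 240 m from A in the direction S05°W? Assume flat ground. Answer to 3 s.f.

The hole lies 50° from the dip direction, so the down-dip offset is 240 × cos 50° = 154.27 m.
Depth = down-dip offset × tan(dip) = 154.27 × tan 51° = 154.27 × 1.2349
Depth = 190.51 m

191 m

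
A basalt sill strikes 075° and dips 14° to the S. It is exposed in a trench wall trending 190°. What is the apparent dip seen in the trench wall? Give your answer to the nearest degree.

13°

The section lies 65° from the strike.
tan(apparent dip) = tan 14° · sin 65° = 0.2260
apparent dip = arctan 0.2260 = 12.73°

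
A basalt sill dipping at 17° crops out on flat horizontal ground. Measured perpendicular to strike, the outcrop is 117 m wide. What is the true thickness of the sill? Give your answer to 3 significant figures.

34.2 m

True thickness t = w · sin(dip) = 117 × sin 17°
t = 117 × 0.2924 = 34.207 m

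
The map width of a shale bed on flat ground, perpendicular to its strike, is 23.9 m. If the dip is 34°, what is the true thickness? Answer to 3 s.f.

True thickness t = w · sin(dip) = 23.9 × sin 34°
t = 23.9 × 0.5592 = 13.365 m

13.4 m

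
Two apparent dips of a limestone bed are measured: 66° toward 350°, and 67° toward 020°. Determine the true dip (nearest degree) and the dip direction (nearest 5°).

The two traces are lines in the plane: v₁ = (sin 350°·cos 66°, cos 350°·cos 66°, −sin 66°), v₂ = (sin 20°·cos 67°, cos 20°·cos 67°, −sin 67°).
Cross product v₁ × v₂ gives the pole to the plane: n ∝ (0.033, 0.187, 0.079).
True dip = arccos(n_z / |n|) = arccos(0.3858) = 67.3°.
The horizontal component of n points toward azimuth atan2(n_x, n_y) = 10°, the dip direction.

true dip 67°, dip direction 010°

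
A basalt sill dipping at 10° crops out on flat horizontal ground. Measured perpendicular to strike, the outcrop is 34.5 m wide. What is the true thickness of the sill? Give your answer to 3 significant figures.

True thickness t = w · sin(dip) = 34.5 × sin 10°
t = 34.5 × 0.1736 = 5.991 m

5.99 m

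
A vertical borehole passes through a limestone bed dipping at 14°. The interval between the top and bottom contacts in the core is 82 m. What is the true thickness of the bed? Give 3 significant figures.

79.6 m

True thickness t = h · cos(dip) = 82 × cos 14°
t = 82 × 0.9703 = 79.564 m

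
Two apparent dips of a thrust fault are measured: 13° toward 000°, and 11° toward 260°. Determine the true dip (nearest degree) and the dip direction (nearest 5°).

true dip 18°, dip direction 315°

Represent each trace as a vector plunging at its apparent dip toward its trend (east-north-up frame): v₁ = (0.000, 0.974, -0.225), v₂ = (-0.967, -0.170, -0.191).
The plane normal is n = v₁ × v₂ ∝ (-0.224, 0.217, 0.942).
tan δ = √(n_x²+n_y²)/n_z = 0.312/0.942, so δ = 18.3°.
Dip direction = atan2(-0.224, 0.217) = 314° (azimuth of n's horizontal projection).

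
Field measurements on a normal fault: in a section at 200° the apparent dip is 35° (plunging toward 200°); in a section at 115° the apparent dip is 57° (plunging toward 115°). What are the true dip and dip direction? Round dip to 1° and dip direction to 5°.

Represent each trace as a vector plunging at its apparent dip toward its trend (east-north-up frame): v₁ = (-0.280, -0.770, -0.574), v₂ = (0.494, -0.230, -0.839).
Cross product v₁ × v₂ gives the pole to the plane: n ∝ (0.514, -0.518, 0.444).
True dip = arccos(n_z / |n|) = arccos(0.5203) = 58.6°.
Dip direction = atan2(0.514, -0.518) = 135° (azimuth of n's horizontal projection).

true dip 59°, dip direction 135°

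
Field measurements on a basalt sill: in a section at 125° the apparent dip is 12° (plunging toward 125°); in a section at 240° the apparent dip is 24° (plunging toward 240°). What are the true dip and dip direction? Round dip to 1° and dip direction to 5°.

Represent each trace as a vector plunging at its apparent dip toward its trend (east-north-up frame): v₁ = (0.801, -0.561, -0.208), v₂ = (-0.791, -0.457, -0.407).
n = v₁ × v₂ = (-0.133, -0.490, 0.810) (taken with n_z > 0).
Dip δ = arctan(|n_h|/n_z) = arctan(0.508/0.810) = 32.1°.
Dip direction = atan2(-0.133, -0.490) = 195° (azimuth of n's horizontal projection).

true dip 32°, dip direction 195°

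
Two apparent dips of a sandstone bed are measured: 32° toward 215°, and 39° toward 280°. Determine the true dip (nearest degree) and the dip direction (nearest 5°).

The two traces are lines in the plane: v₁ = (sin 215°·cos 32°, cos 215°·cos 32°, −sin 32°), v₂ = (sin 280°·cos 39°, cos 280°·cos 39°, −sin 39°).
n = v₁ × v₂ = (-0.509, -0.099, 0.597) (taken with n_z > 0).
Dip δ = arctan(|n_h|/n_z) = arctan(0.518/0.597) = 41.0°.
The horizontal component of n points toward azimuth atan2(n_x, n_y) = 259°, the dip direction.

true dip 41°, dip direction 260°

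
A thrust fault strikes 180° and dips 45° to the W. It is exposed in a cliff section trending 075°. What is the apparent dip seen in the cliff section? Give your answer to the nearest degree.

44°

The section lies 75° from the strike.
tan(apparent dip) = tan 45° · sin 75° = 0.9659
apparent dip = arctan 0.9659 = 44.01°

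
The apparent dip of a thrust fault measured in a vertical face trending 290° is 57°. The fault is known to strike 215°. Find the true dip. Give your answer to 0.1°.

β = acute angle between strike 215° and section 290° = 75°.
tan(true dip) = tan 57° / sin 75° = 1.5942
true dip = arctan 1.5942 = 57.90°

57.9°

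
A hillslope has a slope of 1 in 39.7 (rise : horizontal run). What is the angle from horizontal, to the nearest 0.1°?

tan θ = 1/39.7 = 0.0252
θ = arctan(0.0252) = 1.44°

1.4°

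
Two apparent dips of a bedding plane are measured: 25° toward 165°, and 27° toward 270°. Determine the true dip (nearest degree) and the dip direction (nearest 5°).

Each apparent-dip line lies in the plane. As unit vectors (x east, y north, z up), v₁ plunges 25°→165° and v₂ plunges 27°→270°.
The plane normal is n = v₁ × v₂ ∝ (-0.397, -0.483, 0.780).
Dip δ = arctan(|n_h|/n_z) = arctan(0.626/0.780) = 38.7°.
The horizontal component of n points toward azimuth atan2(n_x, n_y) = 219°, the dip direction.

true dip 39°, dip direction 220°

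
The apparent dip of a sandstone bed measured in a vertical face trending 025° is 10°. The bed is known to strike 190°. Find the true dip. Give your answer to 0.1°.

β = acute angle between strike 190° and section 025° = 15°.
tan δ = tan α / sin β = tan 10° / sin 15° = 0.1763 / 0.2588 = 0.6813
δ = arctan(0.6813) = 34.27°

34.3°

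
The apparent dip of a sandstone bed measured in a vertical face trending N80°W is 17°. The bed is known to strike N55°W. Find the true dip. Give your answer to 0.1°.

The section is 25° from the strike.
tan(true dip) = tan 17° / sin 25° = 0.7234
true dip = arctan 0.7234 = 35.88°

35.9°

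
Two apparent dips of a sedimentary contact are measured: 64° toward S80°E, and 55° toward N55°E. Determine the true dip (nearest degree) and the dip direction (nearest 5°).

Represent each trace as a vector plunging at its apparent dip toward its trend (east-north-up frame): v₁ = (0.432, -0.076, -0.899), v₂ = (0.470, 0.329, -0.819).
n = v₁ × v₂ = (0.358, -0.069, 0.178) (taken with n_z > 0).
True dip = arccos(n_z / |n|) = arccos(0.4383) = 64.0°.
Dip direction = atan2(0.358, -0.069) = 101° (azimuth of n's horizontal projection).

true dip 64°, dip direction 100°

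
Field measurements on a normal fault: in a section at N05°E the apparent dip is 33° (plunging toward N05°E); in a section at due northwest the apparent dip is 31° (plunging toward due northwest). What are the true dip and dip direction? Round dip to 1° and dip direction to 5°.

true dip 35°, dip direction 345°

Each apparent-dip line lies in the plane. As unit vectors (x east, y north, z up), v₁ plunges 33°→N05°E and v₂ plunges 31°→due northwest.
Cross product v₁ × v₂ gives the pole to the plane: n ∝ (-0.100, 0.368, 0.551).
Dip δ = arctan(|n_h|/n_z) = arctan(0.381/0.551) = 34.7°.
Dip direction = azimuth of (n_x, n_y) = atan2(-0.100, 0.368) = 345°.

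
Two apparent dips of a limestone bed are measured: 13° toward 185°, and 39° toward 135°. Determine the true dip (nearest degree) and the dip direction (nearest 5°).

true dip 42°, dip direction 110°

Represent each trace as a vector plunging at its apparent dip toward its trend (east-north-up frame): v₁ = (-0.085, -0.971, -0.225), v₂ = (0.550, -0.550, -0.629).
n = v₁ × v₂ = (0.487, -0.177, 0.580) (taken with n_z > 0).
Dip δ = arctan(|n_h|/n_z) = arctan(0.518/0.580) = 41.8°.
Dip direction = atan2(0.487, -0.177) = 110° (azimuth of n's horizontal projection).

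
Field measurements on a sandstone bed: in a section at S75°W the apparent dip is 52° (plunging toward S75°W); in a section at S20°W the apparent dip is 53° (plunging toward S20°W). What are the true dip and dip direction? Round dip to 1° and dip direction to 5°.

The two traces are lines in the plane: v₁ = (sin 255°·cos 52°, cos 255°·cos 52°, −sin 52°), v₂ = (sin 200°·cos 53°, cos 200°·cos 53°, −sin 53°).
Cross product v₁ × v₂ gives the pole to the plane: n ∝ (-0.318, -0.313, 0.304).
tan δ = √(n_x²+n_y²)/n_z = 0.446/0.304, so δ = 55.8°.
The horizontal component of n points toward azimuth atan2(n_x, n_y) = 226°, the dip direction.

true dip 56°, dip direction 225°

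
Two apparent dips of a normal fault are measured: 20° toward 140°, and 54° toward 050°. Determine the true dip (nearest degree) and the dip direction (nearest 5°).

Each apparent-dip line lies in the plane. As unit vectors (x east, y north, z up), v₁ plunges 20°→140° and v₂ plunges 54°→050°.
n = v₁ × v₂ = (0.712, 0.335, 0.552) (taken with n_z > 0).
tan δ = √(n_x²+n_y²)/n_z = 0.786/0.552, so δ = 54.9°.
Dip direction = azimuth of (n_x, n_y) = atan2(0.712, 0.335) = 65°.

true dip 55°, dip direction 065°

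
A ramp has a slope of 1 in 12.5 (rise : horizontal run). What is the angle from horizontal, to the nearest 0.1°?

4.6°

tan θ = 1/12.5 = 0.0800
θ = arctan(0.0800) = 4.57°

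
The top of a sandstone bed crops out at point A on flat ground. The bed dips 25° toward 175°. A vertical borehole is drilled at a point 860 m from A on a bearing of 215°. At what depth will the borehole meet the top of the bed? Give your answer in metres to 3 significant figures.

307 m

The hole lies 40° from the dip direction, so the down-dip offset is 860 × cos 40° = 658.80 m.
Depth = down-dip offset × tan(dip) = 658.80 × tan 25° = 658.80 × 0.4663
Depth = 307.20 m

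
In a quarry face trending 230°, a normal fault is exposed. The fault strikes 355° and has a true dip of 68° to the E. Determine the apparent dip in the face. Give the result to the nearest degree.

64°

The strike is 355° and the section trends 230°; the acute angle between them is β = 55°.
tan α = tan 68° × sin 55° = 2.4751 × 0.8192 = 2.0275
α = arctan(2.0275) = 63.75°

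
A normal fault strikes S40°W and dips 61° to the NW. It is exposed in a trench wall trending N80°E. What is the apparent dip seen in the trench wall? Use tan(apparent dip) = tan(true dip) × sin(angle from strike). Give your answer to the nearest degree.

49°

The strike is S40°W and the section trends N80°E; the acute angle between them is β = 40°.
tan(apparent dip) = tan 61° · sin 40° = 1.1596
apparent dip = arctan 1.1596 = 49.23°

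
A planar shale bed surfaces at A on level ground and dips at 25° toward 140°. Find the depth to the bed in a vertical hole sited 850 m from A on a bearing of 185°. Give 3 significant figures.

The hole lies 45° from the dip direction, so the down-dip offset is 850 × cos 45° = 601.04 m.
Depth = down-dip offset × tan(dip) = 601.04 × tan 25° = 601.04 × 0.4663
Depth = 280.27 m

280 m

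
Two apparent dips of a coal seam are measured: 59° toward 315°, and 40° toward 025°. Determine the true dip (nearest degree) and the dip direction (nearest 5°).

Each apparent-dip line lies in the plane. As unit vectors (x east, y north, z up), v₁ plunges 59°→315° and v₂ plunges 40°→025°.
Cross product v₁ × v₂ gives the pole to the plane: n ∝ (-0.361, 0.512, 0.371).
True dip = arccos(n_z / |n|) = arccos(0.5095) = 59.4°.
Dip direction = azimuth of (n_x, n_y) = atan2(-0.361, 0.512) = 325°.

true dip 59°, dip direction 325°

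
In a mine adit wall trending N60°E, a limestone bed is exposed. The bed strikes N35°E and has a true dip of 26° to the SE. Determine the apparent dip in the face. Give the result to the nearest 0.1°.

11.6°

The strike is N35°E and the section trends N60°E; the acute angle between them is β = 25°.
tan α = tan 26° × sin 25° = 0.4877 × 0.4226 = 0.2061
apparent dip = arctan 0.2061 = 11.65°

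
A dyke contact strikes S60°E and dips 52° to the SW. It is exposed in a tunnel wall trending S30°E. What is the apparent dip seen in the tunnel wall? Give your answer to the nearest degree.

33°

The strike is S60°E and the section trends S30°E; the acute angle between them is β = 30°.
tan α = tan 52° × sin 30° = 1.2799 × 0.5000 = 0.6400
apparent dip = arctan 0.6400 = 32.62°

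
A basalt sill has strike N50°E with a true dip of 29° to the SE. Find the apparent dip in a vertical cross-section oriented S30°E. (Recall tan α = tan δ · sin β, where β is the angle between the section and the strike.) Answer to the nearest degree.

The section lies 80° from the strike.
tan α = tan 29° × sin 80° = 0.5543 × 0.9848 = 0.5459
apparent dip = arctan 0.5459 = 28.63°

29°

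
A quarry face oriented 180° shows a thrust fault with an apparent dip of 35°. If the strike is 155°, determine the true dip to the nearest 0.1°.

58.9°

The section is 25° from the strike.
tan(true dip) = tan 35° / sin 25° = 1.6568
δ = arctan(1.6568) = 58.89°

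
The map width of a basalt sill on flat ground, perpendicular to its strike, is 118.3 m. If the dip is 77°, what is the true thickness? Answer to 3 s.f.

115 m

True thickness t = w · sin(dip) = 118.3 × sin 77°
t = 118.3 × 0.9744 = 115.268 m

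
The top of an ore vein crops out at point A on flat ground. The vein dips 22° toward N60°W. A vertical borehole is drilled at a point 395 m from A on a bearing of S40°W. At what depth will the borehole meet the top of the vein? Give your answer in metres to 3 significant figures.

27.7 m

The hole lies 80° from the dip direction, so the down-dip offset is 395 × cos 80° = 68.59 m.
Depth = down-dip offset × tan(dip) = 68.59 × tan 22° = 68.59 × 0.4040
Depth = 27.71 m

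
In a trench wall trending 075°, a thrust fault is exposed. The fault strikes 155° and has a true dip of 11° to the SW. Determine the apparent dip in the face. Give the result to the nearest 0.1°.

10.8°

The strike is 155° and the section trends 075°; the acute angle between them is β = 80°.
tan α = tan 11° × sin 80° = 0.1944 × 0.9848 = 0.1914
apparent dip = arctan 0.1914 = 10.84°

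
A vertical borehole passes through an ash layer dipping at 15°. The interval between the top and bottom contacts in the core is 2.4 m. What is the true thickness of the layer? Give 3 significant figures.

True thickness t = h · cos(dip) = 2.4 × cos 15°
t = 2.4 × 0.9659 = 2.318 m

2.32 m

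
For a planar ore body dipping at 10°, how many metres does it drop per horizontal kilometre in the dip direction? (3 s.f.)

drop per km = 1000 × tan 10° = 1000 × 0.1763

176 m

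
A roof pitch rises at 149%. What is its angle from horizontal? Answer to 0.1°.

56.1°

tan θ = 149/100 = 1.4900
θ = arctan(1.4900) = 56.13°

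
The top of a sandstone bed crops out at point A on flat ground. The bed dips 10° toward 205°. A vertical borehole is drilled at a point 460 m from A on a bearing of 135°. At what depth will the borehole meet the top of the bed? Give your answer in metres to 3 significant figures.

27.7 m

The hole lies 70° from the dip direction, so the down-dip offset is 460 × cos 70° = 157.33 m.
Depth = down-dip offset × tan(dip) = 157.33 × tan 10° = 157.33 × 0.1763
Depth = 27.74 m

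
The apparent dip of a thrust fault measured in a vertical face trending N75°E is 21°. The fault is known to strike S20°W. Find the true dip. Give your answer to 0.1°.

β = acute angle between strike S20°W and section N75°E = 55°.
tan(true dip) = tan 21° / sin 55° = 0.4686
δ = arctan(0.4686) = 25.11°

25.1°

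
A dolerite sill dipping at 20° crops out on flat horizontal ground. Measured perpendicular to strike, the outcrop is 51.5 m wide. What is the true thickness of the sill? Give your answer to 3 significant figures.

True thickness t = w · sin(dip) = 51.5 × sin 20°
t = 51.5 × 0.3420 = 17.614 m

17.6 m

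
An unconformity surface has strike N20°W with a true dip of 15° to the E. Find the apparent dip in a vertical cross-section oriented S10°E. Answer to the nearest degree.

3°

The strike is N20°W and the section trends S10°E; the acute angle between them is β = 10°.
tan(apparent dip) = tan 15° · sin 10° = 0.0465
apparent dip = arctan 0.0465 = 2.66°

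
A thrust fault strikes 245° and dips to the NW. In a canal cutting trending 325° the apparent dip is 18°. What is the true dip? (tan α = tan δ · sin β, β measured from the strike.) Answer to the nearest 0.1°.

The section is 80° from the strike.
tan δ = tan α / sin β = tan 18° / sin 80° = 0.3249 / 0.9848 = 0.3299
true dip = arctan 0.3299 = 18.26°

18.3°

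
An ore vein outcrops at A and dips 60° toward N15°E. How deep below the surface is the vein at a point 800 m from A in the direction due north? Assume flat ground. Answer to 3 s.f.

1340 m

The hole lies 15° from the dip direction, so the down-dip offset is 800 × cos 15° = 772.74 m.
Depth = down-dip offset × tan(dip) = 772.74 × tan 60° = 772.74 × 1.7321
Depth = 1338.43 m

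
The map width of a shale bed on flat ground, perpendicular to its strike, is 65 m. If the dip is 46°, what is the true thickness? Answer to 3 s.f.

46.8 m

True thickness t = w · sin(dip) = 65 × sin 46°
t = 65 × 0.7193 = 46.757 m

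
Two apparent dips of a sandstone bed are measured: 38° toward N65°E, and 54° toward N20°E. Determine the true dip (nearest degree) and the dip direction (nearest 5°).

The two traces are lines in the plane: v₁ = (sin 65°·cos 38°, cos 65°·cos 38°, −sin 38°), v₂ = (sin 20°·cos 54°, cos 20°·cos 54°, −sin 54°).
The plane normal is n = v₁ × v₂ ∝ (0.071, 0.454, 0.328).
tan δ = √(n_x²+n_y²)/n_z = 0.459/0.328, so δ = 54.5°.
Dip direction = atan2(0.071, 0.454) = 9° (azimuth of n's horizontal projection).

true dip 55°, dip direction 010°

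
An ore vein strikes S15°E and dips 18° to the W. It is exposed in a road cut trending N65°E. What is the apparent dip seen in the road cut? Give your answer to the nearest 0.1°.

The section lies 80° from the strike.
tan(apparent dip) = tan 18° · sin 80° = 0.3200
α = arctan(0.3200) = 17.74°

17.7°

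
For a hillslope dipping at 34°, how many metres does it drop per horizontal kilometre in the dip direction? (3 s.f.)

drop per km = 1000 × tan 34° = 1000 × 0.6745

675 m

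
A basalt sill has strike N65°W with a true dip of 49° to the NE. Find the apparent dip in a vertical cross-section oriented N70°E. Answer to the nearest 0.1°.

The strike is N65°W and the section trends N70°E; the acute angle between them is β = 45°.
tan α = tan 49° × sin 45° = 1.1504 × 0.7071 = 0.8134
α = arctan(0.8134) = 39.13°

39.1°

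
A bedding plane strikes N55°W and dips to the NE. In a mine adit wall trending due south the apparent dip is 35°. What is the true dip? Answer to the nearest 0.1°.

β = acute angle between strike N55°W and section due south = 55°.
tan δ = tan α / sin β = tan 35° / sin 55° = 0.7002 / 0.8192 = 0.8548
true dip = arctan 0.8548 = 40.52°

40.5°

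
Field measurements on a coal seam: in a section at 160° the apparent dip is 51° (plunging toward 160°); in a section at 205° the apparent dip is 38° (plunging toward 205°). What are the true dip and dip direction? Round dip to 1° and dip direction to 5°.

true dip 51°, dip direction 155°

Represent each trace as a vector plunging at its apparent dip toward its trend (east-north-up frame): v₁ = (0.215, -0.591, -0.777), v₂ = (-0.333, -0.714, -0.616).
Cross product v₁ × v₂ gives the pole to the plane: n ∝ (0.191, -0.391, 0.351).
tan δ = √(n_x²+n_y²)/n_z = 0.435/0.351, so δ = 51.2°.
Dip direction = atan2(0.191, -0.391) = 154° (azimuth of n's horizontal projection).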